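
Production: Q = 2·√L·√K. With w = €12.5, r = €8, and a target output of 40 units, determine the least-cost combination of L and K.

Cost minimization requires the marginal rate of technical substitution to equal the input-price ratio: MP_L/MP_K = w/r.
Here MP_L/MP_K = (1/2)·(K/L)/(1/2) = (K/L). Setting this equal to 12.5/8 = 1.5625 gives K = 1.5625L.
Substituting into Q = 40: 2·L^(1/2)·(1.5625L)^(1/2) = 40.
Solving, L = 16 and K = 25.

L* = 16, K* = 25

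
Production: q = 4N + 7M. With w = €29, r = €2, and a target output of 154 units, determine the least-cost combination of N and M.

N* = 0, M* = 22

The inputs are perfect substitutes, so the firm uses whichever has the lower cost per unit of output.
Cost per unit of output via N is w/4 = 7.25; via M it is r/7 = 2/7. M is cheaper.
Producing q = 154 with M alone: N = 0, M = 22.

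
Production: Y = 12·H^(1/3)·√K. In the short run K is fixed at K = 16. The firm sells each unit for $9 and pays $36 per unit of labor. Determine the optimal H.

With K = 16, MP_H = (1/3)·12·H^(-2/3)·16^(1/2) = 16·H^(-2/3).
Profit maximization for a price taker requires P·MP_H = w: 9·16·H^(-2/3) = 36.
So H^(-2/3) = 0.25, which gives H = 8.

H* = 8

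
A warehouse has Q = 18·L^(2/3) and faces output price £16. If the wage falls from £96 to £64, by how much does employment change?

From P·MP_L = w with MP_L = 12·L^(-1/3), the labor demand is L(w) = (192/w)^(3).
At w = 96: L = 8. At w = 64: L = 27.
ΔL = 27 − 8 = 19.

ΔL = 19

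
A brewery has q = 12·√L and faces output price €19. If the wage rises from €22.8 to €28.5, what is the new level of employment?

L* = 16

From P·MP_L = w with MP_L = 6·L^(-1/2), the labor demand is L(w) = (114/w)^(2).
At w = 22.8: L = 25. At w = 28.5: L = 16.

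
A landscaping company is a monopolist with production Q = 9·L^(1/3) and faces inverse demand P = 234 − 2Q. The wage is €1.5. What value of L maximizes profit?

L* = 216

Marginal revenue from the inverse demand is MR = 234 − 4Q.
The marginal product is MP_L = 3·L^(-2/3).
A monopolist hires until marginal revenue product equals the wage: MR·MP_L = w.
At L, Q = 9·L^(1/3). Substituting and solving: (234 − 36·L^(1/3))·3·L^(-2/3) = 1.5 gives L = 216.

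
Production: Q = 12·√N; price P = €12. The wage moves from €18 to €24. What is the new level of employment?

From P·MP_N = w with MP_N = 6·N^(-1/2), the labor demand is N(w) = (72/w)^(2).
At w = 18: N = 16. At w = 24: N = 9.

N* = 9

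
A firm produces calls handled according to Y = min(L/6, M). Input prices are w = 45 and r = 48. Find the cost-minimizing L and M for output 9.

L* = 54, M* = 9

With a fixed-proportions technology, the cost-minimizing bundle uses no slack in either input: L/6 = M = Y.
So L = 6·9 = 54 and M = 9.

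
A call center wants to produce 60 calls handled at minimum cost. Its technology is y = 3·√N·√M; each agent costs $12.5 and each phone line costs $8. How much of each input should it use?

N* = 16, M* = 25

Cost minimization requires the marginal rate of technical substitution to equal the input-price ratio: MP_N/MP_M = w/r.
Here MP_N/MP_M = (1/2)·(M/N)/(1/2) = (M/N). Setting this equal to 12.5/8 = 1.5625 gives M = 1.5625N.
Substituting into y = 60: 3·N^(1/2)·(1.5625N)^(1/2) = 60.
Solving, N = 16 and M = 25.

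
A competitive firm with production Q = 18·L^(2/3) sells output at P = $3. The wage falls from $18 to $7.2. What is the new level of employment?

From P·MP_L = w with MP_L = 12·L^(-1/3), the labor demand is L(w) = (36/w)^(3).
At w = 18: L = 8. At w = 7.2: L = 125.

L* = 125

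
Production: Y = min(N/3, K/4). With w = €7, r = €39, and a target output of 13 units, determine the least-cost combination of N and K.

With a fixed-proportions technology, the cost-minimizing bundle uses no slack in either input: N/3 = K/4 = Y.
So N = 3·13 = 39 and K = 4·13 = 52.

N* = 39, K* = 52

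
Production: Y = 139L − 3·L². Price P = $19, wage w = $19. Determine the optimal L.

L* = 23

The marginal product of L is MP_L = 139 − 6L.
A price-taking firm hires until the value of the marginal product equals the wage: P·MP_L = w, so 19·(139 − 6L) = 19.
Then 139 − 6L = 1, giving L = 23.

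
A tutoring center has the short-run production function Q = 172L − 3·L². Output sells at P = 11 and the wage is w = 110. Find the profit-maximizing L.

The marginal product of L is MP_L = 172 − 6L.
A price-taking firm hires until the value of the marginal product equals the wage: P·MP_L = w, so 11·(172 − 6L) = 110.
Then 172 − 6L = 10, giving L = 27.

L* = 27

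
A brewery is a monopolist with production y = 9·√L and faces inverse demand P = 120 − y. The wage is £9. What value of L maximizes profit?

Marginal revenue from the inverse demand is MR = 120 − 2y.
The marginal product is MP_L = 4.5·L^(-1/2).
A monopolist hires until marginal revenue product equals the wage: MR·MP_L = w.
At L, y = 9·√L. Substituting and solving: (120 − 18·√L)·4.5·L^(-1/2) = 9 gives L = 36.

L* = 36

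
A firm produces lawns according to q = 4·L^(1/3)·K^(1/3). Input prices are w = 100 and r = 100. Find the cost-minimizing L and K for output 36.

L* = 27, K* = 27

Cost minimization requires the marginal rate of technical substitution to equal the input-price ratio: MP_L/MP_K = w/r.
Here MP_L/MP_K = (1/3)·(K/L)/(1/3) = (K/L). Setting this equal to 100/100 = 1 gives K = L.
Substituting into q = 36: 4·L^(1/3)·(L)^(1/3) = 36.
Solving, L = 27 and K = 27.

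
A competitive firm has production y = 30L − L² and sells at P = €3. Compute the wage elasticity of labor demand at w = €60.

ε = -2

From P·MP_L = w with MP_L = 30 − 2L, labor demand is L(w) = (30 − w/3)/2.
dL/dw = −1/(6) = -1/6.
At w = 60, L = 5, so ε = (dL/dw)·(w/L) = (-1/6)·(60/5) = -2.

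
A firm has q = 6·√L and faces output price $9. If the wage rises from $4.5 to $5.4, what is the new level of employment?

L* = 25

From P·MP_L = w with MP_L = 3·L^(-1/2), the labor demand is L(w) = (27/w)^(2).
At w = 4.5: L = 36. At w = 5.4: L = 25.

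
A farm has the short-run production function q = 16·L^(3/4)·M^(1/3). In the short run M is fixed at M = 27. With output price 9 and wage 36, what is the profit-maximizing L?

L* = 6561

With M = 27, MP_L = (3/4)·16·L^(-1/4)·27^(1/3) = 36·L^(-1/4).
Profit maximization for a price taker requires P·MP_L = w: 9·36·L^(-1/4) = 36.
So L^(-1/4) = 1/9, which gives L = 6561.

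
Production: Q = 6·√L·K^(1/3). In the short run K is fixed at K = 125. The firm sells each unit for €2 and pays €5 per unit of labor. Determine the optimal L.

With K = 125, MP_L = (1/2)·6·L^(-1/2)·125^(1/3) = 15·L^(-1/2).
Profit maximization for a price taker requires P·MP_L = w: 2·15·L^(-1/2) = 5.
So L^(-1/2) = 1/6, which gives L = 36.

L* = 36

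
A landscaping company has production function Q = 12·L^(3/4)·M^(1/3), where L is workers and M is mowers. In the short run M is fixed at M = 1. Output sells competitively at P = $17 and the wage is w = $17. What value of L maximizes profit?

L* = 6561

With M = 1, MP_L = (3/4)·12·L^(-1/4)·1^(1/3) = 9·L^(-1/4).
Profit maximization for a price taker requires P·MP_L = w: 17·9·L^(-1/4) = 17.
So L^(-1/4) = 1/9, which gives L = 6561.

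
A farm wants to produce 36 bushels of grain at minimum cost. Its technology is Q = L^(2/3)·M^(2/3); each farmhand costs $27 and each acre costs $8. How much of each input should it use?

Cost minimization requires the marginal rate of technical substitution to equal the input-price ratio: MP_L/MP_M = w/r.
Here MP_L/MP_M = (2/3)·(M/L)/(2/3) = (M/L). Setting this equal to 27/8 = 3.375 gives M = 3.375L.
Substituting into Q = 36: L^(2/3)·(3.375L)^(2/3) = 36.
Solving, L = 8 and M = 27.

L* = 8, M* = 27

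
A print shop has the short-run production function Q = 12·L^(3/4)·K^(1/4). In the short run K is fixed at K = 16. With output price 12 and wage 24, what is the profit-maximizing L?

L* = 6561

With K = 16, MP_L = (3/4)·12·L^(-1/4)·16^(1/4) = 18·L^(-1/4).
Profit maximization for a price taker requires P·MP_L = w: 12·18·L^(-1/4) = 24.
So L^(-1/4) = 1/9, which gives L = 6561.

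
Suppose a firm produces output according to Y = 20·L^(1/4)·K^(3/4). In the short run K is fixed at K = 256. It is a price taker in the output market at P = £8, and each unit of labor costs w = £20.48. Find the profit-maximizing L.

With K = 256, MP_L = (1/4)·20·L^(-3/4)·256^(3/4) = 320·L^(-3/4).
Profit maximization for a price taker requires P·MP_L = w: 8·320·L^(-3/4) = 20.48.
So L^(-3/4) = 0.008, which gives L = 625.

L* = 625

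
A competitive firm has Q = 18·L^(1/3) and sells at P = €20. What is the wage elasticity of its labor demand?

MP_L = (1/3)·18·L^(-2/3), so P·MP_L = w gives 120·L^(-2/3) = w.
Solving, L(w) = (120/w)^(3/2). This is a constant-elasticity form: L ∝ w^(−3/2), so ε = −3/2.

ε = -1.5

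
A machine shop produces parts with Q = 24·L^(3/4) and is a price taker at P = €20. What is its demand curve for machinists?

L(w) = (360/w)^(4)

MP_L = (3/4)·24·L^(-1/4) = 18·L^(-1/4).
Setting P·MP_L = w: 360·L^(-1/4) = w.
Solving for L: L^(-1/4) = w/360, so L = (360/w)^(4).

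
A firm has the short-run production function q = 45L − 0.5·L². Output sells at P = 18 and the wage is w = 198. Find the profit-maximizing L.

The marginal product of L is MP_L = 45 − L.
A price-taking firm hires until the value of the marginal product equals the wage: P·MP_L = w, so 18·(45 − L) = 198.
Then 45 − L = 11, giving L = 34.

L* = 34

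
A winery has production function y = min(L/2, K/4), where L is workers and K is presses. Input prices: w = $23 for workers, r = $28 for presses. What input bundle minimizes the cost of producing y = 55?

L* = 110, K* = 220

With a fixed-proportions technology, the cost-minimizing bundle uses no slack in either input: L/2 = K/4 = y.
So L = 2·55 = 110 and K = 4·55 = 220.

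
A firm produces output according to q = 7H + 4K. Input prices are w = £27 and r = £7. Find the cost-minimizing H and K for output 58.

The inputs are perfect substitutes, so the firm uses whichever has the lower cost per unit of output.
Cost per unit of output via H is w/7 = 27/7; via K it is r/4 = 1.75. K is cheaper.
Producing q = 58 with K alone: H = 0, K = 14.5.

H* = 0, K* = 14.5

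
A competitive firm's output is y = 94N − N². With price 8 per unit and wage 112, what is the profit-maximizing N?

N* = 40

The marginal product of N is MP_N = 94 − 2N.
A price-taking firm hires until the value of the marginal product equals the wage: P·MP_N = w, so 8·(94 − 2N) = 112.
Then 94 − 2N = 14, giving N = 40.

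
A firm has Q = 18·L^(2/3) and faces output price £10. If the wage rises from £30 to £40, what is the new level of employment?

From P·MP_L = w with MP_L = 12·L^(-1/3), the labor demand is L(w) = (120/w)^(3).
At w = 30: L = 64. At w = 40: L = 27.

L* = 27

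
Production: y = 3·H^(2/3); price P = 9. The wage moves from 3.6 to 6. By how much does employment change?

From P·MP_H = w with MP_H = 2·H^(-1/3), the labor demand is H(w) = (18/w)^(3).
At w = 3.6: H = 125. At w = 6: H = 27.
ΔH = 27 − 125 = -98.

ΔH = -98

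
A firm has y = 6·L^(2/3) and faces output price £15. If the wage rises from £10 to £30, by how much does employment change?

ΔL = -208

From P·MP_L = w with MP_L = 4·L^(-1/3), the labor demand is L(w) = (60/w)^(3).
At w = 10: L = 216. At w = 30: L = 8.
ΔL = 8 − 216 = -208.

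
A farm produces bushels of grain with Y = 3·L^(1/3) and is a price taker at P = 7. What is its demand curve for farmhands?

MP_L = (1/3)·3·L^(-2/3) = L^(-2/3).
Setting P·MP_L = w: 7·L^(-2/3) = w.
Solving for L: L^(-2/3) = w/7, so L = (7/w)^(3/2).

L(w) = (7/w)^(3/2)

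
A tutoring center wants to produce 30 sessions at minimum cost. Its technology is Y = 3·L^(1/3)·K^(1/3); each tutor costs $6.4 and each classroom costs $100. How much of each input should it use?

Cost minimization requires the marginal rate of technical substitution to equal the input-price ratio: MP_L/MP_K = w/r.
Here MP_L/MP_K = (1/3)·(K/L)/(1/3) = (K/L). Setting this equal to 6.4/100 = 0.064 gives K = 0.064L.
Substituting into Y = 30: 3·L^(1/3)·(0.064L)^(1/3) = 30.
Solving, L = 125 and K = 8.

L* = 125, K* = 8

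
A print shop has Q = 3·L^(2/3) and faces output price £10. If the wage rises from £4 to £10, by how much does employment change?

From P·MP_L = w with MP_L = 2·L^(-1/3), the labor demand is L(w) = (20/w)^(3).
At w = 4: L = 125. At w = 10: L = 8.
ΔL = 8 − 125 = -117.

ΔL = -117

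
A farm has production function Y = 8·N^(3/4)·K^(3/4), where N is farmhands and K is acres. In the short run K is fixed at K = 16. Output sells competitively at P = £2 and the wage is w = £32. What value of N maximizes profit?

With K = 16, MP_N = (3/4)·8·N^(-1/4)·16^(3/4) = 48·N^(-1/4).
Profit maximization for a price taker requires P·MP_N = w: 2·48·N^(-1/4) = 32.
So N^(-1/4) = 1/3, which gives N = 81.

N* = 81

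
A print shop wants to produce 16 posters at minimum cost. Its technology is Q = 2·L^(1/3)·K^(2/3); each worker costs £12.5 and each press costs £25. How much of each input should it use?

Cost minimization requires the marginal rate of technical substitution to equal the input-price ratio: MP_L/MP_K = w/r.
Here MP_L/MP_K = (1/3)·(K/L)/(2/3) = 0.5·(K/L). Setting this equal to 12.5/25 = 0.5 gives K = L.
Substituting into Q = 16: 2·L^(1/3)·(L)^(2/3) = 16.
Solving, L = 8 and K = 8.

L* = 8, K* = 8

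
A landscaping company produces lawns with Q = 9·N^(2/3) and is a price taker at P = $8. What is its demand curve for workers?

N(w) = 110592/w³

MP_N = (2/3)·9·N^(-1/3) = 6·N^(-1/3).
Setting P·MP_N = w: 48·N^(-1/3) = w.
Solving for N: N^(-1/3) = w/48, so N = (48/w)^(3).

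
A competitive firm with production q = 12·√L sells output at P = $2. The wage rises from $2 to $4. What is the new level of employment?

L* = 9

From P·MP_L = w with MP_L = 6·L^(-1/2), the labor demand is L(w) = (12/w)^(2).
At w = 2: L = 36. At w = 4: L = 9.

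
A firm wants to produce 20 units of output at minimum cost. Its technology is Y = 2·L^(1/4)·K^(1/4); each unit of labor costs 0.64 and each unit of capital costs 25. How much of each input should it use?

L* = 625, K* = 16

Cost minimization requires the marginal rate of technical substitution to equal the input-price ratio: MP_L/MP_K = w/r.
Here MP_L/MP_K = (1/4)·(K/L)/(1/4) = (K/L). Setting this equal to 0.64/25 = 0.0256 gives K = 0.0256L.
Substituting into Y = 20: 2·L^(1/4)·(0.0256L)^(1/4) = 20.
Solving, L = 625 and K = 16.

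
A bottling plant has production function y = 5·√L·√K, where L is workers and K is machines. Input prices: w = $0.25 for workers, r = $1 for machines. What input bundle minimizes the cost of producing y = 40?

Cost minimization requires the marginal rate of technical substitution to equal the input-price ratio: MP_L/MP_K = w/r.
Here MP_L/MP_K = (1/2)·(K/L)/(1/2) = (K/L). Setting this equal to 0.25/1 = 0.25 gives K = 0.25L.
Substituting into y = 40: 5·L^(1/2)·(0.25L)^(1/2) = 40.
Solving, L = 16 and K = 4.

L* = 16, K* = 4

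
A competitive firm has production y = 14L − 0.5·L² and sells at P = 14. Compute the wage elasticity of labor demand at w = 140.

From P·MP_L = w with MP_L = 14 − L, labor demand is L(w) = 14 − w/14.
dL/dw = −1/(14) = -1/14.
At w = 140, L = 4, so ε = (dL/dw)·(w/L) = (-1/14)·(140/4) = -2.5.

ε = -2.5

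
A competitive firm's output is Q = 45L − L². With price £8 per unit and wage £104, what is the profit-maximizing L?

The marginal product of L is MP_L = 45 − 2L.
A price-taking firm hires until the value of the marginal product equals the wage: P·MP_L = w, so 8·(45 − 2L) = 104.
Then 45 − 2L = 13, giving L = 16.

L* = 16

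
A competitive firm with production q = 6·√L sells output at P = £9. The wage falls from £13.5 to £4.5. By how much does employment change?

ΔL = 32

From P·MP_L = w with MP_L = 3·L^(-1/2), the labor demand is L(w) = (27/w)^(2).
At w = 13.5: L = 4. At w = 4.5: L = 36.
ΔL = 36 − 4 = 32.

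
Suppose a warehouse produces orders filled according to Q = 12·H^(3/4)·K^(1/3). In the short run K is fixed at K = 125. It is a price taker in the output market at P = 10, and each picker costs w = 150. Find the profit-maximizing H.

With K = 125, MP_H = (3/4)·12·H^(-1/4)·125^(1/3) = 45·H^(-1/4).
Profit maximization for a price taker requires P·MP_H = w: 10·45·H^(-1/4) = 150.
So H^(-1/4) = 1/3, which gives H = 81.

H* = 81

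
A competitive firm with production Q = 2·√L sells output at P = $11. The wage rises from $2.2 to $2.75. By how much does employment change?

From P·MP_L = w with MP_L = L^(-1/2), the labor demand is L(w) = (11/w)^(2).
At w = 2.2: L = 25. At w = 2.75: L = 16.
ΔL = 16 − 25 = -9.

ΔL = -9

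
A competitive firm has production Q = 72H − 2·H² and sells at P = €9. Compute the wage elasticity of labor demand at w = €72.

From P·MP_H = w with MP_H = 72 − 4H, labor demand is H(w) = (72 − w/9)/4.
dH/dw = −1/(36) = -1/36.
At w = 72, H = 16, so ε = (dH/dw)·(w/H) = (-1/36)·(72/16) = -0.125.

ε = -0.125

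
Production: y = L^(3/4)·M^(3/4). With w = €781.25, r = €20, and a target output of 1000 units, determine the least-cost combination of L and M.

Cost minimization requires the marginal rate of technical substitution to equal the input-price ratio: MP_L/MP_M = w/r.
Here MP_L/MP_M = (3/4)·(M/L)/(3/4) = (M/L). Setting this equal to 781.25/20 = 39.0625 gives M = 39.0625L.
Substituting into y = 1000: L^(3/4)·(39.0625L)^(3/4) = 1000.
Solving, L = 16 and M = 625.

L* = 16, M* = 625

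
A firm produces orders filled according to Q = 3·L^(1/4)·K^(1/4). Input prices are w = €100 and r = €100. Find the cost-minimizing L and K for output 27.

L* = 81, K* = 81

Cost minimization requires the marginal rate of technical substitution to equal the input-price ratio: MP_L/MP_K = w/r.
Here MP_L/MP_K = (1/4)·(K/L)/(1/4) = (K/L). Setting this equal to 100/100 = 1 gives K = L.
Substituting into Q = 27: 3·L^(1/4)·(L)^(1/4) = 27.
Solving, L = 81 and K = 81.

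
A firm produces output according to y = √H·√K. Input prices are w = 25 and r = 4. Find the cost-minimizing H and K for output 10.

Cost minimization requires the marginal rate of technical substitution to equal the input-price ratio: MP_H/MP_K = w/r.
Here MP_H/MP_K = (1/2)·(K/H)/(1/2) = (K/H). Setting this equal to 25/4 = 6.25 gives K = 6.25H.
Substituting into y = 10: H^(1/2)·(6.25H)^(1/2) = 10.
Solving, H = 4 and K = 25.

H* = 4, K* = 25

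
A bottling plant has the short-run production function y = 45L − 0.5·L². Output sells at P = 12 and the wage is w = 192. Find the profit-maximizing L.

L* = 29

The marginal product of L is MP_L = 45 − L.
A price-taking firm hires until the value of the marginal product equals the wage: P·MP_L = w, so 12·(45 − L) = 192.
Then 45 − L = 16, giving L = 29.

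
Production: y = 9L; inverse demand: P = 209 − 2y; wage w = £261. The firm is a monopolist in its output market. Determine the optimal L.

L* = 5

Marginal revenue from the inverse demand is MR = 209 − 4y.
The marginal product is MP_L = 9.
A monopolist hires until marginal revenue product equals the wage: MR·MP_L = w.
(209 − 36L)·9 = 261, so L = 5.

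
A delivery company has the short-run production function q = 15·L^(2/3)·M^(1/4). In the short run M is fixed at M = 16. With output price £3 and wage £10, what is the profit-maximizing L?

With M = 16, MP_L = (2/3)·15·L^(-1/3)·16^(1/4) = 20·L^(-1/3).
Profit maximization for a price taker requires P·MP_L = w: 3·20·L^(-1/3) = 10.
So L^(-1/3) = 1/6, which gives L = 216.

L* = 216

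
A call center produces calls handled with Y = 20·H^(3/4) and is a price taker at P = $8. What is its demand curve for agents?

H(w) = (120/w)^(4)

MP_H = (3/4)·20·H^(-1/4) = 15·H^(-1/4).
Setting P·MP_H = w: 120·H^(-1/4) = w.
Solving for H: H^(-1/4) = w/120, so H = (120/w)^(4).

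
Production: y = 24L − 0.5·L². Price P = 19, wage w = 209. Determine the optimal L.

L* = 13

The marginal product of L is MP_L = 24 − L.
A price-taking firm hires until the value of the marginal product equals the wage: P·MP_L = w, so 19·(24 − L) = 209.
Then 24 − L = 11, giving L = 13.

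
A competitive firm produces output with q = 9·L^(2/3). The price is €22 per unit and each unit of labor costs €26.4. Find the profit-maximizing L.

L* = 125

MP_L = (2/3)·9·L^(-1/3) = 6·L^(-1/3).
Profit maximization for a price taker requires P·MP_L = w: 22·6·L^(-1/3) = 26.4.
So L^(-1/3) = 0.2, which gives L = 125.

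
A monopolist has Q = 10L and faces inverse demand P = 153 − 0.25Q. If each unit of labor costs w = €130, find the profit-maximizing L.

L* = 28

Marginal revenue from the inverse demand is MR = 153 − 0.5Q.
The marginal product is MP_L = 10.
A monopolist hires until marginal revenue product equals the wage: MR·MP_L = w.
(153 − 5L)·10 = 130, so L = 28.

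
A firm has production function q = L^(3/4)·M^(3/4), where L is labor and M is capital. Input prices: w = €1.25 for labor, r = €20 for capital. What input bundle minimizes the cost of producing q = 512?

L* = 256, M* = 16

Cost minimization requires the marginal rate of technical substitution to equal the input-price ratio: MP_L/MP_M = w/r.
Here MP_L/MP_M = (3/4)·(M/L)/(3/4) = (M/L). Setting this equal to 1.25/20 = 0.0625 gives M = 0.0625L.
Substituting into q = 512: L^(3/4)·(0.0625L)^(3/4) = 512.
Solving, L = 256 and M = 16.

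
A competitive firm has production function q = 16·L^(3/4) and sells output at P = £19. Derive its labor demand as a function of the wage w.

L(w) = (228/w)^(4)

MP_L = (3/4)·16·L^(-1/4) = 12·L^(-1/4).
Setting P·MP_L = w: 228·L^(-1/4) = w.
Solving for L: L^(-1/4) = w/228, so L = (228/w)^(4).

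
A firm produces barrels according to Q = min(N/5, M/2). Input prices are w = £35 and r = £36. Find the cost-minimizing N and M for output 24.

With a fixed-proportions technology, the cost-minimizing bundle uses no slack in either input: N/5 = M/2 = Q.
So N = 5·24 = 120 and M = 2·24 = 48.

N* = 120, M* = 48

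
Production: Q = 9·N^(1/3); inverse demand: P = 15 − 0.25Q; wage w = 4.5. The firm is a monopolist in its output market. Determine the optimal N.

N* = 8

Marginal revenue from the inverse demand is MR = 15 − 0.5Q.
The marginal product is MP_N = 3·N^(-2/3).
A monopolist hires until marginal revenue product equals the wage: MR·MP_N = w.
At N, Q = 9·N^(1/3). Substituting and solving: (15 − 4.5·N^(1/3))·3·N^(-2/3) = 4.5 gives N = 8.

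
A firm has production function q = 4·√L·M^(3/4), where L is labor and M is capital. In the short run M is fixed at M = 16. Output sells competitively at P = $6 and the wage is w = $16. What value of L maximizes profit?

L* = 36

With M = 16, MP_L = (1/2)·4·L^(-1/2)·16^(3/4) = 16·L^(-1/2).
Profit maximization for a price taker requires P·MP_L = w: 6·16·L^(-1/2) = 16.
So L^(-1/2) = 1/6, which gives L = 36.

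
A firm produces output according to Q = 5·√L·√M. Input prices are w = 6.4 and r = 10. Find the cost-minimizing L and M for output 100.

L* = 25, M* = 16

Cost minimization requires the marginal rate of technical substitution to equal the input-price ratio: MP_L/MP_M = w/r.
Here MP_L/MP_M = (1/2)·(M/L)/(1/2) = (M/L). Setting this equal to 6.4/10 = 0.64 gives M = 0.64L.
Substituting into Q = 100: 5·L^(1/2)·(0.64L)^(1/2) = 100.
Solving, L = 25 and M = 16.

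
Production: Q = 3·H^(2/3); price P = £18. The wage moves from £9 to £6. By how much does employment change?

From P·MP_H = w with MP_H = 2·H^(-1/3), the labor demand is H(w) = (36/w)^(3).
At w = 9: H = 64. At w = 6: H = 216.
ΔH = 216 − 64 = 152.

ΔH = 152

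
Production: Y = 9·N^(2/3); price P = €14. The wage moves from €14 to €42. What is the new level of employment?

N* = 8

From P·MP_N = w with MP_N = 6·N^(-1/3), the labor demand is N(w) = (84/w)^(3).
At w = 14: N = 216. At w = 42: N = 8.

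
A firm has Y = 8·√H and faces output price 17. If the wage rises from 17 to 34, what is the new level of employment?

H* = 4

From P·MP_H = w with MP_H = 4·H^(-1/2), the labor demand is H(w) = (68/w)^(2).
At w = 17: H = 16. At w = 34: H = 4.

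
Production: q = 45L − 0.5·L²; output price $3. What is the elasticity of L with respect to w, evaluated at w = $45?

From P·MP_L = w with MP_L = 45 − L, labor demand is L(w) = 45 − w/3.
dL/dw = −1/(3) = -1/3.
At w = 45, L = 30, so ε = (dL/dw)·(w/L) = (-1/3)·(45/30) = -0.5.

ε = -0.5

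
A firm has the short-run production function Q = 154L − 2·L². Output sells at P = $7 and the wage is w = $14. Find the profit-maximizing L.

The marginal product of L is MP_L = 154 − 4L.
A price-taking firm hires until the value of the marginal product equals the wage: P·MP_L = w, so 7·(154 − 4L) = 14.
Then 154 − 4L = 2, giving L = 38.

L* = 38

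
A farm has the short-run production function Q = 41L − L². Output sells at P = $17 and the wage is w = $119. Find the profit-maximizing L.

The marginal product of L is MP_L = 41 − 2L.
A price-taking firm hires until the value of the marginal product equals the wage: P·MP_L = w, so 17·(41 − 2L) = 119.
Then 41 − 2L = 7, giving L = 17.

L* = 17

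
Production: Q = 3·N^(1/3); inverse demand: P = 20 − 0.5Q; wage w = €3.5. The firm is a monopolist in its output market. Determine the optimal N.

Marginal revenue from the inverse demand is MR = 20 − Q.
The marginal product is MP_N = N^(-2/3).
A monopolist hires until marginal revenue product equals the wage: MR·MP_N = w.
At N, Q = 3·N^(1/3). Substituting and solving: (20 − 3·N^(1/3))·N^(-2/3) = 3.5 gives N = 8.

N* = 8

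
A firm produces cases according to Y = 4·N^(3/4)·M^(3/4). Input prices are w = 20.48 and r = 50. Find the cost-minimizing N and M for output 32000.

N* = 625, M* = 256

Cost minimization requires the marginal rate of technical substitution to equal the input-price ratio: MP_N/MP_M = w/r.
Here MP_N/MP_M = (3/4)·(M/N)/(3/4) = (M/N). Setting this equal to 20.48/50 = 0.4096 gives M = 0.4096N.
Substituting into Y = 32000: 4·N^(3/4)·(0.4096N)^(3/4) = 32000.
Solving, N = 625 and M = 256.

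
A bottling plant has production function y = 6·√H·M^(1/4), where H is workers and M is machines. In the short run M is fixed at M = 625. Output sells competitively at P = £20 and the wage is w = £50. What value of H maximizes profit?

H* = 36

With M = 625, MP_H = (1/2)·6·H^(-1/2)·625^(1/4) = 15·H^(-1/2).
Profit maximization for a price taker requires P·MP_H = w: 20·15·H^(-1/2) = 50.
So H^(-1/2) = 1/6, which gives H = 36.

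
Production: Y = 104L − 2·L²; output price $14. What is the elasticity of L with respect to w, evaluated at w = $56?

From P·MP_L = w with MP_L = 104 − 4L, labor demand is L(w) = (104 − w/14)/4.
dL/dw = −1/(56) = -1/56.
At w = 56, L = 25, so ε = (dL/dw)·(w/L) = (-1/56)·(56/25) = -0.04.

ε = -0.04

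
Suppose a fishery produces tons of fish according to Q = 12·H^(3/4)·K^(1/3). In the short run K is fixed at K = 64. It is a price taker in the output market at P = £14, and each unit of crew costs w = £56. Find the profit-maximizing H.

With K = 64, MP_H = (3/4)·12·H^(-1/4)·64^(1/3) = 36·H^(-1/4).
Profit maximization for a price taker requires P·MP_H = w: 14·36·H^(-1/4) = 56.
So H^(-1/4) = 1/9, which gives H = 6561.

H* = 6561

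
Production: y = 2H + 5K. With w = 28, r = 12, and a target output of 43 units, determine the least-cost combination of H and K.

H* = 0, K* = 8.6

The inputs are perfect substitutes, so the firm uses whichever has the lower cost per unit of output.
Cost per unit of output via H is w/2 = 14; via K it is r/5 = 2.4. K is cheaper.
Producing y = 43 with K alone: H = 0, K = 8.6.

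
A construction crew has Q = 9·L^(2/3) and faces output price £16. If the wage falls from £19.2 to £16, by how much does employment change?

From P·MP_L = w with MP_L = 6·L^(-1/3), the labor demand is L(w) = (96/w)^(3).
At w = 19.2: L = 125. At w = 16: L = 216.
ΔL = 216 − 125 = 91.

ΔL = 91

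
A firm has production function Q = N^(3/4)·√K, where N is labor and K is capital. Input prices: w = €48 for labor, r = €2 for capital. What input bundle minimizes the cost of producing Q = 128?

Cost minimization requires the marginal rate of technical substitution to equal the input-price ratio: MP_N/MP_K = w/r.
Here MP_N/MP_K = (3/4)·(K/N)/(1/2) = 1.5·(K/N). Setting this equal to 48/2 = 24 gives K = 16N.
Substituting into Q = 128: N^(3/4)·(16N)^(1/2) = 128.
Solving, N = 16 and K = 256.

N* = 16, K* = 256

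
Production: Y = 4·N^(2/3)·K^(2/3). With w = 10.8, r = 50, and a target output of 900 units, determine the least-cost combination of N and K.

Cost minimization requires the marginal rate of technical substitution to equal the input-price ratio: MP_N/MP_K = w/r.
Here MP_N/MP_K = (2/3)·(K/N)/(2/3) = (K/N). Setting this equal to 10.8/50 = 0.216 gives K = 0.216N.
Substituting into Y = 900: 4·N^(2/3)·(0.216N)^(2/3) = 900.
Solving, N = 125 and K = 27.

N* = 125, K* = 27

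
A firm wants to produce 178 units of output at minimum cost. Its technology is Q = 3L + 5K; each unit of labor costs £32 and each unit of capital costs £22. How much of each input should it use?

L* = 0, K* = 35.6

The inputs are perfect substitutes, so the firm uses whichever has the lower cost per unit of output.
Cost per unit of output via L is w/3 = 32/3; via K it is r/5 = 4.4. K is cheaper.
Producing Q = 178 with K alone: L = 0, K = 35.6.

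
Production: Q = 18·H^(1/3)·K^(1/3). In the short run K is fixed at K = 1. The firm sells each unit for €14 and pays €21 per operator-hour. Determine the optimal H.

H* = 8

With K = 1, MP_H = (1/3)·18·H^(-2/3)·1^(1/3) = 6·H^(-2/3).
Profit maximization for a price taker requires P·MP_H = w: 14·6·H^(-2/3) = 21.
So H^(-2/3) = 0.25, which gives H = 8.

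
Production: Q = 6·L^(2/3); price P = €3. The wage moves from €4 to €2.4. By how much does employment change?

ΔL = 98

From P·MP_L = w with MP_L = 4·L^(-1/3), the labor demand is L(w) = (12/w)^(3).
At w = 4: L = 27. At w = 2.4: L = 125.
ΔL = 125 − 27 = 98.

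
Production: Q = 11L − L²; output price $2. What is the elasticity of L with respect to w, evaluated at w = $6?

From P·MP_L = w with MP_L = 11 − 2L, labor demand is L(w) = (11 − w/2)/2.
dL/dw = −1/(4) = -0.25.
At w = 6, L = 4, so ε = (dL/dw)·(w/L) = (-0.25)·(6/4) = -0.375.

ε = -0.375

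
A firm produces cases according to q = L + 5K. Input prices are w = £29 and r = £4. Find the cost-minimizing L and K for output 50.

L* = 0, K* = 10

The inputs are perfect substitutes, so the firm uses whichever has the lower cost per unit of output.
Cost per unit of output via L is 29; via K it is 0.8. K is cheaper.
Producing q = 50 with K alone: L = 0, K = 10.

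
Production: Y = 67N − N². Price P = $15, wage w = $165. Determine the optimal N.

The marginal product of N is MP_N = 67 − 2N.
A price-taking firm hires until the value of the marginal product equals the wage: P·MP_N = w, so 15·(67 − 2N) = 165.
Then 67 − 2N = 11, giving N = 28.

N* = 28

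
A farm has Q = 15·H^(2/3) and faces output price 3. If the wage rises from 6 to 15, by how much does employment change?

From P·MP_H = w with MP_H = 10·H^(-1/3), the labor demand is H(w) = (30/w)^(3).
At w = 6: H = 125. At w = 15: H = 8.
ΔH = 8 − 125 = -117.

ΔH = -117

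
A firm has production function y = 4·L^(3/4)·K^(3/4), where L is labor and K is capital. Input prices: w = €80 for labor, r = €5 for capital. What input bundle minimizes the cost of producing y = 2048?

Cost minimization requires the marginal rate of technical substitution to equal the input-price ratio: MP_L/MP_K = w/r.
Here MP_L/MP_K = (3/4)·(K/L)/(3/4) = (K/L). Setting this equal to 80/5 = 16 gives K = 16L.
Substituting into y = 2048: 4·L^(3/4)·(16L)^(3/4) = 2048.
Solving, L = 16 and K = 256.

L* = 16, K* = 256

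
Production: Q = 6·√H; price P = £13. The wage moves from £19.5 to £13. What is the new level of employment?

H* = 9

From P·MP_H = w with MP_H = 3·H^(-1/2), the labor demand is H(w) = (39/w)^(2).
At w = 19.5: H = 4. At w = 13: H = 9.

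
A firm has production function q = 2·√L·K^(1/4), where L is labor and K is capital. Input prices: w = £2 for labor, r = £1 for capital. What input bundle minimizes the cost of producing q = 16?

Cost minimization requires the marginal rate of technical substitution to equal the input-price ratio: MP_L/MP_K = w/r.
Here MP_L/MP_K = (1/2)·(K/L)/(1/4) = 2·(K/L). Setting this equal to 2/1 = 2 gives K = L.
Substituting into q = 16: 2·L^(1/2)·(L)^(1/4) = 16.
Solving, L = 16 and K = 16.

L* = 16, K* = 16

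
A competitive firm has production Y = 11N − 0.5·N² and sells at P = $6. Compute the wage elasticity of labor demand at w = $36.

From P·MP_N = w with MP_N = 11 − N, labor demand is N(w) = 11 − w/6.
dN/dw = −1/(6) = -1/6.
At w = 36, N = 5, so ε = (dN/dw)·(w/N) = (-1/6)·(36/5) = -1.2.

ε = -1.2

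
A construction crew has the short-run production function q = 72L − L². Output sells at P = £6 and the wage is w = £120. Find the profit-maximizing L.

The marginal product of L is MP_L = 72 − 2L.
A price-taking firm hires until the value of the marginal product equals the wage: P·MP_L = w, so 6·(72 − 2L) = 120.
Then 72 − 2L = 20, giving L = 26.

L* = 26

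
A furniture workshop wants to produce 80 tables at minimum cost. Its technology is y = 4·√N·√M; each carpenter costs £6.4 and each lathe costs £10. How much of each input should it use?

N* = 25, M* = 16

Cost minimization requires the marginal rate of technical substitution to equal the input-price ratio: MP_N/MP_M = w/r.
Here MP_N/MP_M = (1/2)·(M/N)/(1/2) = (M/N). Setting this equal to 6.4/10 = 0.64 gives M = 0.64N.
Substituting into y = 80: 4·N^(1/2)·(0.64N)^(1/2) = 80.
Solving, N = 25 and M = 16.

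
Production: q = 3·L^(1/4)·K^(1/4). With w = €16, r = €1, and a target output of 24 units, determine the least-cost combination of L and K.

L* = 16, K* = 256

Cost minimization requires the marginal rate of technical substitution to equal the input-price ratio: MP_L/MP_K = w/r.
Here MP_L/MP_K = (1/4)·(K/L)/(1/4) = (K/L). Setting this equal to 16/1 = 16 gives K = 16L.
Substituting into q = 24: 3·L^(1/4)·(16L)^(1/4) = 24.
Solving, L = 16 and K = 256.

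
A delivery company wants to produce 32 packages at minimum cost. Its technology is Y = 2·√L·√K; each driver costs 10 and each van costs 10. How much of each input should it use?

L* = 16, K* = 16

Cost minimization requires the marginal rate of technical substitution to equal the input-price ratio: MP_L/MP_K = w/r.
Here MP_L/MP_K = (1/2)·(K/L)/(1/2) = (K/L). Setting this equal to 10/10 = 1 gives K = L.
Substituting into Y = 32: 2·L^(1/2)·(L)^(1/2) = 32.
Solving, L = 16 and K = 16.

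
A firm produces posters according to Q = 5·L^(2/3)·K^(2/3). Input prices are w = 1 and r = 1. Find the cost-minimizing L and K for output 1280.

L* = 64, K* = 64

Cost minimization requires the marginal rate of technical substitution to equal the input-price ratio: MP_L/MP_K = w/r.
Here MP_L/MP_K = (2/3)·(K/L)/(2/3) = (K/L). Setting this equal to 1/1 = 1 gives K = L.
Substituting into Q = 1280: 5·L^(2/3)·(L)^(2/3) = 1280.
Solving, L = 64 and K = 64.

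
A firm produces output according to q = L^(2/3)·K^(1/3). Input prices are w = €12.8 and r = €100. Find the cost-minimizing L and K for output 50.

L* = 125, K* = 8

Cost minimization requires the marginal rate of technical substitution to equal the input-price ratio: MP_L/MP_K = w/r.
Here MP_L/MP_K = (2/3)·(K/L)/(1/3) = 2·(K/L). Setting this equal to 12.8/100 = 0.128 gives K = 0.064L.
Substituting into q = 50: L^(2/3)·(0.064L)^(1/3) = 50.
Solving, L = 125 and K = 8.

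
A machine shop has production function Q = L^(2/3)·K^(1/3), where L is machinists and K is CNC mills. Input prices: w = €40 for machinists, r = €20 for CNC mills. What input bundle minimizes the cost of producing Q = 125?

Cost minimization requires the marginal rate of technical substitution to equal the input-price ratio: MP_L/MP_K = w/r.
Here MP_L/MP_K = (2/3)·(K/L)/(1/3) = 2·(K/L). Setting this equal to 40/20 = 2 gives K = L.
Substituting into Q = 125: L^(2/3)·(L)^(1/3) = 125.
Solving, L = 125 and K = 125.

L* = 125, K* = 125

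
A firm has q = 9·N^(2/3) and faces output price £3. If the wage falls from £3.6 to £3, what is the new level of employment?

N* = 216

From P·MP_N = w with MP_N = 6·N^(-1/3), the labor demand is N(w) = (18/w)^(3).
At w = 3.6: N = 125. At w = 3: N = 216.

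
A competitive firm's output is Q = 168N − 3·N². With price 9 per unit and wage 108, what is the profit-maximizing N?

The marginal product of N is MP_N = 168 − 6N.
A price-taking firm hires until the value of the marginal product equals the wage: P·MP_N = w, so 9·(168 − 6N) = 108.
Then 168 − 6N = 12, giving N = 26.

N* = 26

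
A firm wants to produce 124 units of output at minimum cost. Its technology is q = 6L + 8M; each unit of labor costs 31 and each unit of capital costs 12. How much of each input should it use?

The inputs are perfect substitutes, so the firm uses whichever has the lower cost per unit of output.
Cost per unit of output via L is w/6 = 31/6; via M it is r/8 = 1.5. M is cheaper.
Producing q = 124 with M alone: L = 0, M = 15.5.

L* = 0, M* = 15.5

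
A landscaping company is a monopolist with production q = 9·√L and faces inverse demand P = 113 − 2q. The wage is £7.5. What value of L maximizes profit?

Marginal revenue from the inverse demand is MR = 113 − 4q.
The marginal product is MP_L = 4.5·L^(-1/2).
A monopolist hires until marginal revenue product equals the wage: MR·MP_L = w.
At L, q = 9·√L. Substituting and solving: (113 − 36·√L)·4.5·L^(-1/2) = 7.5 gives L = 9.

L* = 9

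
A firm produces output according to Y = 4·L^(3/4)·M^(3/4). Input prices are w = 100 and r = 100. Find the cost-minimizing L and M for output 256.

Cost minimization requires the marginal rate of technical substitution to equal the input-price ratio: MP_L/MP_M = w/r.
Here MP_L/MP_M = (3/4)·(M/L)/(3/4) = (M/L). Setting this equal to 100/100 = 1 gives M = L.
Substituting into Y = 256: 4·L^(3/4)·(L)^(3/4) = 256.
Solving, L = 16 and M = 16.

L* = 16, M* = 16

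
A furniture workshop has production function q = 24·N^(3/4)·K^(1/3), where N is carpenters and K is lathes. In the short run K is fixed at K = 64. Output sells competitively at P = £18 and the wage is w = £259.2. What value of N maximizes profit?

N* = 625

With K = 64, MP_N = (3/4)·24·N^(-1/4)·64^(1/3) = 72·N^(-1/4).
Profit maximization for a price taker requires P·MP_N = w: 18·72·N^(-1/4) = 259.2.
So N^(-1/4) = 0.2, which gives N = 625.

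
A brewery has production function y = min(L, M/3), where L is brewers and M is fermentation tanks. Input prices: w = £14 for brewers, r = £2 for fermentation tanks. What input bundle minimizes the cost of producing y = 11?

L* = 11, M* = 33

With a fixed-proportions technology, the cost-minimizing bundle uses no slack in either input: L = M/3 = y.
So L = 11 and M = 3·11 = 33.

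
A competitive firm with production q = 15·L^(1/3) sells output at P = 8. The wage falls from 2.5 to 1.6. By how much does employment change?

From P·MP_L = w with MP_L = 5·L^(-2/3), the labor demand is L(w) = (40/w)^(3/2).
At w = 2.5: L = 64. At w = 1.6: L = 125.
ΔL = 125 − 64 = 61.

ΔL = 61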